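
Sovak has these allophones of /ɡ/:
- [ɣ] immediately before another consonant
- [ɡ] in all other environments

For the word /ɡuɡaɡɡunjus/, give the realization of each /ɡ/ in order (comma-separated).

[ɡ], [ɡ], [ɣ], [ɡ]

Occurrence 1 (position 1): no conditioning environment matches → elsewhere allophone [ɡ].
Occurrence 2 (position 3): no conditioning environment matches → elsewhere allophone [ɡ].
Occurrence 3 (position 5): immediately before another consonant → [ɣ].
Occurrence 4 (position 6): no conditioning environment matches → elsewhere allophone [ɡ].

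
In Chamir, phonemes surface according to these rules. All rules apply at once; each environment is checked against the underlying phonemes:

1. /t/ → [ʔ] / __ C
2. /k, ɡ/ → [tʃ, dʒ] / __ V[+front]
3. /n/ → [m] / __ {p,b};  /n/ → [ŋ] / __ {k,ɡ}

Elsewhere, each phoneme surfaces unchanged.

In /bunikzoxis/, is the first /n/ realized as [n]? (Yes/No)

Yes

/n/ (between /u/ and /i/): rule 3 targets it, but not before a labial or velar stop → unchanged [n].
The actual realization is [n], which matches [n].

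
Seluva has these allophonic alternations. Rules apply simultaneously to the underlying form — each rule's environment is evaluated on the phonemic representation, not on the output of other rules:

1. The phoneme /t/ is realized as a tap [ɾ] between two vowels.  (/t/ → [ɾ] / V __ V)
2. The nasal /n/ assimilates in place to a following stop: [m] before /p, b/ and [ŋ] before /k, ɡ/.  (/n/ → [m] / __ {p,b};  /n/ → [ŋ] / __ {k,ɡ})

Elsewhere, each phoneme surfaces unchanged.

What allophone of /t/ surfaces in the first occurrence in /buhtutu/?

[t]

/t/ (between /h/ and /u/) fails the environment for rule 1, so it stays [t].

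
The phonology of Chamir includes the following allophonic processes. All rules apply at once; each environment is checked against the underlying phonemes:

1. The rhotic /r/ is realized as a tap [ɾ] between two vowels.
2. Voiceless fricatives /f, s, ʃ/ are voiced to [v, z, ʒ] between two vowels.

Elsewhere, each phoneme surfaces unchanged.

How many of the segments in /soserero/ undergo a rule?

3

Segments that undergo a rule: /s/ → [z] (rule 2); /r/ → [ɾ] (rule 1); /r/ → [ɾ] (rule 1).
All other segments surface unchanged.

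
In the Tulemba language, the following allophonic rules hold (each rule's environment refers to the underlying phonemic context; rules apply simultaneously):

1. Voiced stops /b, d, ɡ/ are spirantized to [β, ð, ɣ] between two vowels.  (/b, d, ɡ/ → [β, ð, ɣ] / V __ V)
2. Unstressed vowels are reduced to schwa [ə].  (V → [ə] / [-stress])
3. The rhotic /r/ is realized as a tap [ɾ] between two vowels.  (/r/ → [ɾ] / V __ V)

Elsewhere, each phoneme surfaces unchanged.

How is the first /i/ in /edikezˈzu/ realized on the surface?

Rule 2 applies to /i/ (between /d/ and /k/: in an unstressed syllable) → [ə].

[ə]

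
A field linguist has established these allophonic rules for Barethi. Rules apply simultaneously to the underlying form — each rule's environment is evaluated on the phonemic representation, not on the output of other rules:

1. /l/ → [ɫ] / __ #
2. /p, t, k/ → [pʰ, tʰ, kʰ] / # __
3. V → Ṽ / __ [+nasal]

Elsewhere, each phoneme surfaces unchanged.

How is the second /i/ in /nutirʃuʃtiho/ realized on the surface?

[i]

/i/ (between /t/ and /h/) is in the target of rule 3 but the environment (before a nasal consonant) is not met → [i].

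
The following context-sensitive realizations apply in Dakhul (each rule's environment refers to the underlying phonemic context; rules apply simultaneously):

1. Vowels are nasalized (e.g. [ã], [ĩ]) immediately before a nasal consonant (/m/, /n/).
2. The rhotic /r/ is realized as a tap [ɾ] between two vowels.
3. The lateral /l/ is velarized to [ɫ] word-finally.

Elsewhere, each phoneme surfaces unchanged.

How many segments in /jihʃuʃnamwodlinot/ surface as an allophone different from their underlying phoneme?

2

Segments that undergo a rule: /a/ → [ã] (rule 1); /i/ → [ĩ] (rule 1).
All other segments surface unchanged.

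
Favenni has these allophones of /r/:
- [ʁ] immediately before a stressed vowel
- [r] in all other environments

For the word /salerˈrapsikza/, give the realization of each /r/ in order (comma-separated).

Occurrence 1 (position 5): no conditioning environment matches → elsewhere allophone [r].
Occurrence 2 (position 6): immediately before a stressed vowel → [ʁ].

[r], [ʁ]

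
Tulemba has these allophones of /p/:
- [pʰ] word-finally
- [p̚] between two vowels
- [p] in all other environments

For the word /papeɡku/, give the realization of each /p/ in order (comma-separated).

Occurrence 1 (position 1): no conditioning environment matches → elsewhere allophone [p].
Occurrence 2 (position 3): between two vowels → [p̚].

[p], [p̚]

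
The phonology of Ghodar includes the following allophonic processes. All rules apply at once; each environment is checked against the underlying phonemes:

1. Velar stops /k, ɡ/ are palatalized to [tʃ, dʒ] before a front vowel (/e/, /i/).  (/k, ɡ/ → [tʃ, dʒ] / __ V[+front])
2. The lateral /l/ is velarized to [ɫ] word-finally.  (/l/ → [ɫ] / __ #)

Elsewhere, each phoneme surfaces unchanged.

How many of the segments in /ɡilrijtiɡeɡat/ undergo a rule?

2

Segments that undergo a rule: /ɡ/ → [dʒ] (rule 1); /ɡ/ → [dʒ] (rule 1).
All other segments surface unchanged.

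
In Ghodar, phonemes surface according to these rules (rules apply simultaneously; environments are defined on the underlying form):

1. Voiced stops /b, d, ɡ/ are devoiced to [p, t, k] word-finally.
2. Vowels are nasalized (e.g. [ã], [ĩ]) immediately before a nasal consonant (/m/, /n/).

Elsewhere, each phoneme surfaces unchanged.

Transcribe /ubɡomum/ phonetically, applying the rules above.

[ubɡõmũm]

/u/ (word-initial): rule 2 targets it, but not before a nasal consonant → unchanged [u].
/b/ — between /u/ and /ɡ/; rule 1 does not apply here → [b].
/ɡ/ (between /b/ and /o/) fails the environment for rule 1, so it stays [ɡ].
/o/ meets the environment for rule 2 (before a nasal consonant) → [õ].
/u/ (between /m/ and /m/) occurs before a nasal consonant → [ũ] by rule 2.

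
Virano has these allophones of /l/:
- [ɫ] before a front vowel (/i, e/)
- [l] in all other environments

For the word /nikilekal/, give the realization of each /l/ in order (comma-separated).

Occurrence 1 (position 5): before a front vowel (/i, e/) → [ɫ].
Occurrence 2 (position 9): no conditioning environment matches → elsewhere allophone [l].

[ɫ], [l]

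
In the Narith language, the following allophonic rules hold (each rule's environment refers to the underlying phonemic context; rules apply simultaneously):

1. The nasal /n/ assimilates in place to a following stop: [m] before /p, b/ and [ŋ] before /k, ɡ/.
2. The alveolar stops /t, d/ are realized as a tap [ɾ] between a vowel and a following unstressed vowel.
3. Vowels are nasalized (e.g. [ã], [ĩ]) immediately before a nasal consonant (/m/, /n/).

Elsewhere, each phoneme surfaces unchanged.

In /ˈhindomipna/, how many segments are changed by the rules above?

Segments that undergo a rule: /i/ → [ĩ] (rule 3); /o/ → [õ] (rule 3).
All other segments surface unchanged.

2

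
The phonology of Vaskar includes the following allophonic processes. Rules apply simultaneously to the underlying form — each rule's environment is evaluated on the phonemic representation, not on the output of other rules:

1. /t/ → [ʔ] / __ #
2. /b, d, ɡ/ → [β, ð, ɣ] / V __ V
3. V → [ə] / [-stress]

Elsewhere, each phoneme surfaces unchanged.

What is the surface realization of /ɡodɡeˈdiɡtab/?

/ɡ/ (word-initial) fails the environment for rule 2, so it stays [ɡ].
/o/ — between /ɡ/ and /d/, in an unstressed syllable — surfaces as [ə] (rule 3).
/d/ (between /o/ and /ɡ/) is in the target of rule 2 but the environment (between two vowels) is not met → [d].
/ɡ/ (between /d/ and /e/) fails the environment for rule 2, so it stays [ɡ].
/e/ — between /ɡ/ and /d/, in an unstressed syllable — surfaces as [ə] (rule 3).
Rule 2 applies to /d/ (between /e/ and /i/: between two vowels) → [ð].
/i/ (between /d/ and /ɡ/): rule 3 targets it, but not in an unstressed syllable → unchanged [i].
/ɡ/ (between /i/ and /t/): rule 2 targets it, but not between two vowels → unchanged [ɡ].
/t/ — between /ɡ/ and /a/; rule 1 does not apply here → [t].
/a/ (between /t/ and /b/) occurs in an unstressed syllable → [ə] by rule 3.
/b/ (word-final) fails the environment for rule 2, so it stays [b].

[ɡədɡəˈðiɡtəb]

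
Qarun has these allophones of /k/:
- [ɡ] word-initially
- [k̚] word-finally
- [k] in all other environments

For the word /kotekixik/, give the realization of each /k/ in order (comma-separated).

[ɡ], [k], [k̚]

Occurrence 1 (position 1): word-initially → [ɡ].
Occurrence 2 (position 5): no conditioning environment matches → elsewhere allophone [k].
Occurrence 3 (position 9): word-finally → [k̚].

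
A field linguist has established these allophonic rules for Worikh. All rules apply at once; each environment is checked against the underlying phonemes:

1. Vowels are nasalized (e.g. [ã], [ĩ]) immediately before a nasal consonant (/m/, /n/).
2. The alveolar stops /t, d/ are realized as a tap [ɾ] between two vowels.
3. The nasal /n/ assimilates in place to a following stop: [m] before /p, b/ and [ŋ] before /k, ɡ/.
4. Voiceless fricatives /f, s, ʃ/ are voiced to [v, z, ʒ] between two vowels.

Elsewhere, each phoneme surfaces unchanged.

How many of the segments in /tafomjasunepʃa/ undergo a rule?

Segments that undergo a rule: /f/ → [v] (rule 4); /o/ → [õ] (rule 1); /s/ → [z] (rule 4); /u/ → [ũ] (rule 1).
All other segments surface unchanged.

4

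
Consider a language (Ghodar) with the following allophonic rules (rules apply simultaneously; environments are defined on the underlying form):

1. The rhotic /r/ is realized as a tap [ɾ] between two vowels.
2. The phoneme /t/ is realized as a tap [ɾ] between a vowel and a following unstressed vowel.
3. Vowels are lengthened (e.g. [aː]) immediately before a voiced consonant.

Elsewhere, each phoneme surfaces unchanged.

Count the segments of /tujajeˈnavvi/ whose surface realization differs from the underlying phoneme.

Segments that undergo a rule: /u/ → [uː] (rule 3); /a/ → [aː] (rule 3); /e/ → [eː] (rule 3); /a/ → [aː] (rule 3).
All other segments surface unchanged.

4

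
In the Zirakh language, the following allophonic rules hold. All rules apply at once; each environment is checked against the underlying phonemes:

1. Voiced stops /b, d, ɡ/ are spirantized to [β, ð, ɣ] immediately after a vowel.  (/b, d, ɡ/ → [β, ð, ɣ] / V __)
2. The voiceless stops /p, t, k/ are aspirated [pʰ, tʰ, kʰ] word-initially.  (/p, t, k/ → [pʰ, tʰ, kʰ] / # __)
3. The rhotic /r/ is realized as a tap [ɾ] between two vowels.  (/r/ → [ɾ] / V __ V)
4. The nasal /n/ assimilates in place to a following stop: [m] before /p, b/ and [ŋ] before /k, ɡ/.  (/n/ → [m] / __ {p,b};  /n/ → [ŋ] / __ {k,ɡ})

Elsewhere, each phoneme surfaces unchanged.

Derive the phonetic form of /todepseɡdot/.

[tʰoðepseɣdot]

/t/ (word-initial) occurs word-initially → [tʰ] by rule 2.
/o/ (between /t/ and /d/): no rule targets it → [o].
/d/ (between /o/ and /e/): immediately after a vowel, so rule 1 applies → [ð].
/e/ — not in any rule's target class → [e].
/p/ (between /e/ and /s/): rule 2 targets it, but not word-initially → unchanged [p].
/s/ (between /p/ and /e/) is unaffected → [s].
/e/ (between /s/ and /ɡ/): no rule targets it → [e].
/ɡ/ — between /e/ and /d/, immediately after a vowel — surfaces as [ɣ] (rule 1).
/d/ (between /ɡ/ and /o/) is in the target of rule 1 but the environment (immediately after a vowel) is not met → [d].
/o/ (between /d/ and /t/) is unaffected → [o].
/t/ (word-final): rule 2 targets it, but not word-initially → unchanged [t].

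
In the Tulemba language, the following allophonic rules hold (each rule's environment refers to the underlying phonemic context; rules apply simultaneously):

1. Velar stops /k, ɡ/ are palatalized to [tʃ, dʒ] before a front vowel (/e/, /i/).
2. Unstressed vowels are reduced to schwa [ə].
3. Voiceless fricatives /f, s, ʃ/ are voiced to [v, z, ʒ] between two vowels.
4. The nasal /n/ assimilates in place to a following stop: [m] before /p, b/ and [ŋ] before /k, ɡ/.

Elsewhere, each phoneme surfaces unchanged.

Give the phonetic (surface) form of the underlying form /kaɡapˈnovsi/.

[kəɡəpˈnovsə]

/k/ (word-initial) is in the target of rule 1 but the environment (before a front vowel) is not met → [k].
/a/ meets the environment for rule 2 (in an unstressed syllable) → [ə].
/ɡ/ (between /a/ and /a/) is in the target of rule 1 but the environment (before a front vowel) is not met → [ɡ].
/a/ meets the environment for rule 2 (in an unstressed syllable) → [ə].
/p/ (between /a/ and /n/) is unaffected → [p].
/n/ (between /p/ and /o/): rule 4 targets it, but not before a labial or velar stop → unchanged [n].
/o/ (between /n/ and /v/): rule 2 targets it, but not in an unstressed syllable → unchanged [o].
/v/ (between /o/ and /s/): no rule targets it → [v].
/s/ (between /v/ and /i/): rule 3 targets it, but not between two vowels → unchanged [s].
/i/ (word-final) occurs in an unstressed syllable → [ə] by rule 2.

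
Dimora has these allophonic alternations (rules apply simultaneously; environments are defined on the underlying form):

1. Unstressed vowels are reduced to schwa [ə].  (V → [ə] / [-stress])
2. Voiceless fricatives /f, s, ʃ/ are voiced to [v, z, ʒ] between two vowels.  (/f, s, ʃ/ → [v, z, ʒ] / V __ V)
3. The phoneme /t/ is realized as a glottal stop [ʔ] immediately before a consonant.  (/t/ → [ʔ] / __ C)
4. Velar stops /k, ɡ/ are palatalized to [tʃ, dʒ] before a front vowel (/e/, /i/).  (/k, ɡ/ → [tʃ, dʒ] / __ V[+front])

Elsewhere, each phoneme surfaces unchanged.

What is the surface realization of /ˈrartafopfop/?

/r/ (word-initial) is unaffected → [r].
/a/ — between /r/ and /r/; rule 1 does not apply here → [a].
/r/ — not in any rule's target class → [r].
/t/ (between /r/ and /a/) fails the environment for rule 3, so it stays [t].
/a/ (between /t/ and /f/) occurs in an unstressed syllable → [ə] by rule 1.
/f/ — between /a/ and /o/, between two vowels — surfaces as [v] (rule 2).
/o/ meets the environment for rule 1 (in an unstressed syllable) → [ə].
/p/ (between /o/ and /f/) is unaffected → [p].
/f/ (between /p/ and /o/) fails the environment for rule 2, so it stays [f].
Rule 1 applies to /o/ (between /f/ and /p/: in an unstressed syllable) → [ə].
/p/ — not in any rule's target class → [p].

[ˈrartəvəpfəp]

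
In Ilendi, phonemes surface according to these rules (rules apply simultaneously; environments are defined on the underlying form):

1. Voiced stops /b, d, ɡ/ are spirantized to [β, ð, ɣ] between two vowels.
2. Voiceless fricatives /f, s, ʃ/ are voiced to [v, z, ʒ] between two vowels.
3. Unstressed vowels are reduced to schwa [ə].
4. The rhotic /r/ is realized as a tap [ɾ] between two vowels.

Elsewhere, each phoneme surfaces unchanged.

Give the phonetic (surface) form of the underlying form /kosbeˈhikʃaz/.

/k/ (word-initial): no rule targets it → [k].
Rule 3 applies to /o/ (between /k/ and /s/: in an unstressed syllable) → [ə].
/s/ (between /o/ and /b/) is in the target of rule 2 but the environment (between two vowels) is not met → [s].
/b/ (between /s/ and /e/) is in the target of rule 1 but the environment (between two vowels) is not met → [b].
/e/ (between /b/ and /h/) occurs in an unstressed syllable → [ə] by rule 3.
/h/ — not in any rule's target class → [h].
/i/ (between /h/ and /k/) is in the target of rule 3 but the environment (in an unstressed syllable) is not met → [i].
/k/ (between /i/ and /ʃ/): no rule targets it → [k].
/ʃ/ (between /k/ and /a/) is in the target of rule 2 but the environment (between two vowels) is not met → [ʃ].
/a/ (between /ʃ/ and /z/): in an unstressed syllable, so rule 3 applies → [ə].
/z/ — not in any rule's target class → [z].

[kəsbəˈhikʃəz]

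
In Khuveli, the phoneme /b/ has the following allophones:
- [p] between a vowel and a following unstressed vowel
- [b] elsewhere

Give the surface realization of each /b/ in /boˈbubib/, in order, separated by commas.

Occurrence 1 (position 1): no conditioning environment matches → elsewhere allophone [b].
Occurrence 2 (position 3): no conditioning environment matches → elsewhere allophone [b].
Occurrence 3 (position 5): between a vowel and a following unstressed vowel → [p].
Occurrence 4 (position 7): no conditioning environment matches → elsewhere allophone [b].

[b], [b], [p], [b]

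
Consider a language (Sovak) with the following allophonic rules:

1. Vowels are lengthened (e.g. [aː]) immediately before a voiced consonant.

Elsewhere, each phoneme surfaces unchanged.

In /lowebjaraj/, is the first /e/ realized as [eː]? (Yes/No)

Yes

/e/ meets the environment for rule 1 (before a voiced consonant) → [eː].
The actual realization is [eː], which matches [eː].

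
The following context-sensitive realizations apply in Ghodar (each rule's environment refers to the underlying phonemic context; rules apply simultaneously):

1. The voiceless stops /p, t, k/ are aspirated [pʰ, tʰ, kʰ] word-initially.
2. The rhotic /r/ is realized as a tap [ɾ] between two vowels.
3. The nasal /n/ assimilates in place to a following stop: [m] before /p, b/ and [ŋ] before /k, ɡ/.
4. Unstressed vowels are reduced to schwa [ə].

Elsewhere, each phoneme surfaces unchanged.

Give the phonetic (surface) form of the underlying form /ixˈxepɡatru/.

[əxˈxepɡətrə]

/i/ — word-initial, in an unstressed syllable — surfaces as [ə] (rule 4).
/x/ stays [x].
/x/ (between /x/ and /e/): no rule targets it → [x].
/e/ (between /x/ and /p/) fails the environment for rule 4, so it stays [e].
/p/ (between /e/ and /ɡ/): rule 1 targets it, but not word-initially → unchanged [p].
/ɡ/ stays [ɡ].
/a/ (between /ɡ/ and /t/) occurs in an unstressed syllable → [ə] by rule 4.
/t/ (between /a/ and /r/) fails the environment for rule 1, so it stays [t].
/r/ (between /t/ and /u/) fails the environment for rule 2, so it stays [r].
/u/ — word-final, in an unstressed syllable — surfaces as [ə] (rule 4).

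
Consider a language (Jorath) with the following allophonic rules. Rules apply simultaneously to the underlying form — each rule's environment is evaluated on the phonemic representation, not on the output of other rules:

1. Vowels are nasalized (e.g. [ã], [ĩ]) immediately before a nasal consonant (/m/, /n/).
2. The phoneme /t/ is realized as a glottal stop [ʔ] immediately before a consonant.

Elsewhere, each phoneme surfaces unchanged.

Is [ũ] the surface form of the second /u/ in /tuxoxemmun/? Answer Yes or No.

/u/ — between /m/ and /n/, before a nasal consonant — surfaces as [ũ] (rule 1).
The actual realization is [ũ], which matches [ũ].

Yes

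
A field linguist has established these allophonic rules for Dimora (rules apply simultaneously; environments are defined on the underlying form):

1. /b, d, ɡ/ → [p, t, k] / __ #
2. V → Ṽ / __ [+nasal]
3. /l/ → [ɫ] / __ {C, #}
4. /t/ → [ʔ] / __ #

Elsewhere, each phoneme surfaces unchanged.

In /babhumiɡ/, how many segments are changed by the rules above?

2

Segments that undergo a rule: /u/ → [ũ] (rule 2); /ɡ/ → [k] (rule 1).
All other segments surface unchanged.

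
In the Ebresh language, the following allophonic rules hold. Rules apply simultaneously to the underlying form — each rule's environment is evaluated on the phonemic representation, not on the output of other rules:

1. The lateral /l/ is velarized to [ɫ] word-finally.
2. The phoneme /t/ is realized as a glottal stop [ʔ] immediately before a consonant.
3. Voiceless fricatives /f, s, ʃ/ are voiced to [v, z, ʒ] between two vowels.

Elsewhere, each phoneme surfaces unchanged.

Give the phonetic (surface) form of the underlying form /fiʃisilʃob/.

/f/ (word-initial): rule 3 targets it, but not between two vowels → unchanged [f].
/ʃ/ (between /i/ and /i/): between two vowels, so rule 3 applies → [ʒ].
/s/ meets the environment for rule 3 (between two vowels) → [z].
/l/ — between /i/ and /ʃ/; rule 1 does not apply here → [l].
/ʃ/ — between /l/ and /o/; rule 3 does not apply here → [ʃ].

[fiʒizilʃob]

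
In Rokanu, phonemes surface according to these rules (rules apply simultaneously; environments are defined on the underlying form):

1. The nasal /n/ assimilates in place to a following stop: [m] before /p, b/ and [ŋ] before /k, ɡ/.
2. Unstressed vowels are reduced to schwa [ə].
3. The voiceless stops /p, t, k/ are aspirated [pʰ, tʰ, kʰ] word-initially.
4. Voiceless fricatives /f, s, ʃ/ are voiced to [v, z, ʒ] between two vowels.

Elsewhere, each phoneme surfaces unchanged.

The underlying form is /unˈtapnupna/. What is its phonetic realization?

[ənˈtapnəpnə]

/u/ (word-initial): in an unstressed syllable, so rule 2 applies → [ə].
/n/ — between /u/ and /t/; rule 1 does not apply here → [n].
/t/ — between /n/ and /a/; rule 3 does not apply here → [t].
/a/ (between /t/ and /p/) fails the environment for rule 2, so it stays [a].
/p/ (between /a/ and /n/) fails the environment for rule 3, so it stays [p].
/n/ (between /p/ and /u/) fails the environment for rule 1, so it stays [n].
/u/ meets the environment for rule 2 (in an unstressed syllable) → [ə].
/p/ (between /u/ and /n/) fails the environment for rule 3, so it stays [p].
/n/ (between /p/ and /a/) fails the environment for rule 1, so it stays [n].
/a/ (word-final): in an unstressed syllable, so rule 2 applies → [ə].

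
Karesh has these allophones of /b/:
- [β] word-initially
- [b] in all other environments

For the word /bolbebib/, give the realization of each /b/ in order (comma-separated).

[β], [b], [b], [b]

Occurrence 1 (position 1): word-initially → [β].
Occurrence 2 (position 4): no conditioning environment matches → elsewhere allophone [b].
Occurrence 3 (position 6): no conditioning environment matches → elsewhere allophone [b].
Occurrence 4 (position 8): no conditioning environment matches → elsewhere allophone [b].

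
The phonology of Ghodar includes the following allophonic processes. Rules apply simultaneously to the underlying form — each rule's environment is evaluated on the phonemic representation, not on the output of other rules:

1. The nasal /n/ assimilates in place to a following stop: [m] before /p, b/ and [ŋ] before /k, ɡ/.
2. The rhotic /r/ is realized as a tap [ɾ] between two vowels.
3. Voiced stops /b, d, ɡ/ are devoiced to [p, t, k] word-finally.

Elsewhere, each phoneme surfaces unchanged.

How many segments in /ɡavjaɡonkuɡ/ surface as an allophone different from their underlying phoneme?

2

Segments that undergo a rule: /n/ → [ŋ] (rule 1); /ɡ/ → [k] (rule 3).
All other segments surface unchanged.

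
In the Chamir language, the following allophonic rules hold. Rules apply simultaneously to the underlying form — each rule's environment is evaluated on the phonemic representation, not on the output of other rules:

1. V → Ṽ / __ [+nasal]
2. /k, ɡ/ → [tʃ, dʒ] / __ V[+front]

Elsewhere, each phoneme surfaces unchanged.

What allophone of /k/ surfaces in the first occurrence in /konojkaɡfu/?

[k]

/k/ (word-initial) is in the target of rule 2 but the environment (before a front vowel) is not met → [k].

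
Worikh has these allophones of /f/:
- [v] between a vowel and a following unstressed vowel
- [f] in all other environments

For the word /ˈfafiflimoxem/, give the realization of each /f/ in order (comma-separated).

[f], [v], [f]

Occurrence 1 (position 1): no conditioning environment matches → elsewhere allophone [f].
Occurrence 2 (position 3): between a vowel and a following unstressed vowel → [v].
Occurrence 3 (position 5): no conditioning environment matches → elsewhere allophone [f].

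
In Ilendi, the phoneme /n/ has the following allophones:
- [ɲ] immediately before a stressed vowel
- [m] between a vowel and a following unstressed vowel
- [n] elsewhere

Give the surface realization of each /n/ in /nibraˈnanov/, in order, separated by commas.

[n], [ɲ], [m]

Occurrence 1 (position 1): no conditioning environment matches → elsewhere allophone [n].
Occurrence 2 (position 6): immediately before a stressed vowel → [ɲ].
Occurrence 3 (position 8): between a vowel and a following unstressed vowel → [m].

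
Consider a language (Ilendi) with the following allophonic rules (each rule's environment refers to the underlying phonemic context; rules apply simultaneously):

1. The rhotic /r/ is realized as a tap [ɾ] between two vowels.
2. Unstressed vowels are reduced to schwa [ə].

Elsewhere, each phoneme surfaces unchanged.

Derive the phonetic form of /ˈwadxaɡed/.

[ˈwadxəɡəd]

/w/ stays [w].
/a/ (between /w/ and /d/) fails the environment for rule 2, so it stays [a].
/d/ (between /a/ and /x/): no rule targets it → [d].
/x/ stays [x].
/a/ — between /x/ and /ɡ/, in an unstressed syllable — surfaces as [ə] (rule 2).
/ɡ/ (between /a/ and /e/): no rule targets it → [ɡ].
/e/ (between /ɡ/ and /d/) occurs in an unstressed syllable → [ə] by rule 2.
/d/ — not in any rule's target class → [d].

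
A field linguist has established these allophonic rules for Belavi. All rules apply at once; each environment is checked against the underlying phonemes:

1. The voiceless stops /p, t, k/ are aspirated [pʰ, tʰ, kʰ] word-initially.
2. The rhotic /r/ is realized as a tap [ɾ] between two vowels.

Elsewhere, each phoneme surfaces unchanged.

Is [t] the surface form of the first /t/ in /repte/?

Yes

/t/ (between /p/ and /e/) fails the environment for rule 1, so it stays [t].
The actual realization is [t], which matches [t].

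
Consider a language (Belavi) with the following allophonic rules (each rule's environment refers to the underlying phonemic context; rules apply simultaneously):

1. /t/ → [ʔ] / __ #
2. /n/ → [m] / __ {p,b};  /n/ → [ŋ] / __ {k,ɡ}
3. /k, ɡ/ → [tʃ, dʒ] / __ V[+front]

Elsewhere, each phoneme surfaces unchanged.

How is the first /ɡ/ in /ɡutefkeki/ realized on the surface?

[ɡ]

/ɡ/ (word-initial): rule 3 targets it, but not before a front vowel → unchanged [ɡ].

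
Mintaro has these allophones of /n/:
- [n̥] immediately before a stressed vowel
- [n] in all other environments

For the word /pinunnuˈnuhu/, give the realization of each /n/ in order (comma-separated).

[n], [n], [n], [n̥]

Occurrence 1 (position 3): no conditioning environment matches → elsewhere allophone [n].
Occurrence 2 (position 5): no conditioning environment matches → elsewhere allophone [n].
Occurrence 3 (position 6): no conditioning environment matches → elsewhere allophone [n].
Occurrence 4 (position 8): immediately before a stressed vowel → [n̥].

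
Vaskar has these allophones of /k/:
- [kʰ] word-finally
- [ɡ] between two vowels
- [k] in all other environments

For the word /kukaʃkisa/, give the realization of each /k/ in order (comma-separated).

Occurrence 1 (position 1): no conditioning environment matches → elsewhere allophone [k].
Occurrence 2 (position 3): between two vowels → [ɡ].
Occurrence 3 (position 6): no conditioning environment matches → elsewhere allophone [k].

[k], [ɡ], [k]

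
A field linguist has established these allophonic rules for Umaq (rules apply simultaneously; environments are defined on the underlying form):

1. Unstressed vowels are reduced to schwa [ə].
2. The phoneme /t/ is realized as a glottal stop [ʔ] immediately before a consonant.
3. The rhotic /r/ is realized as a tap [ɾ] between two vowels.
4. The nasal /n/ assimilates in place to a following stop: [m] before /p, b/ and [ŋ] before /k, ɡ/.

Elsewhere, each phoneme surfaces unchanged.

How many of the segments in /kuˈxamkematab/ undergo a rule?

Segments that undergo a rule: /u/ → [ə] (rule 1); /e/ → [ə] (rule 1); /a/ → [ə] (rule 1); /a/ → [ə] (rule 1).
All other segments surface unchanged.

4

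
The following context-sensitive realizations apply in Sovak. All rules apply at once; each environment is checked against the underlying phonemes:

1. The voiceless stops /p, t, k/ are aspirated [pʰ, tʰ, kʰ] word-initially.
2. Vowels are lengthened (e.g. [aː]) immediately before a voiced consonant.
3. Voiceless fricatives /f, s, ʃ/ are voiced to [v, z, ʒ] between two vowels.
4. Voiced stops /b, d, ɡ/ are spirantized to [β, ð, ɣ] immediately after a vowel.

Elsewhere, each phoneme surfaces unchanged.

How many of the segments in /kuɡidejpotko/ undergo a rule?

6

Segments that undergo a rule: /k/ → [kʰ] (rule 1); /u/ → [uː] (rule 2); /ɡ/ → [ɣ] (rule 4); /i/ → [iː] (rule 2); /d/ → [ð] (rule 4); /e/ → [eː] (rule 2).
All other segments surface unchanged.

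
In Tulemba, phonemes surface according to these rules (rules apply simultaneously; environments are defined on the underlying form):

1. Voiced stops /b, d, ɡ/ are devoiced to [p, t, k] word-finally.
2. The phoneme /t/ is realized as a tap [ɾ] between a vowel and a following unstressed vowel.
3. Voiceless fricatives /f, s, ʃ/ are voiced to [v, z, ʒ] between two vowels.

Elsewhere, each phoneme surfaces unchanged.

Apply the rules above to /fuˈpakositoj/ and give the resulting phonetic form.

[fuˈpakoziɾoj]

/f/ — word-initial; rule 3 does not apply here → [f].
/u/ (between /f/ and /p/) is unaffected → [u].
/p/ — not in any rule's target class → [p].
/a/ — not in any rule's target class → [a].
/k/ (between /a/ and /o/): no rule targets it → [k].
/o/ — not in any rule's target class → [o].
/s/ meets the environment for rule 3 (between two vowels) → [z].
/i/ (between /s/ and /t/): no rule targets it → [i].
Rule 2 applies to /t/ (between /i/ and /o/: between a vowel and a following unstressed vowel) → [ɾ].
/o/ (between /t/ and /j/): no rule targets it → [o].
/j/ — not in any rule's target class → [j].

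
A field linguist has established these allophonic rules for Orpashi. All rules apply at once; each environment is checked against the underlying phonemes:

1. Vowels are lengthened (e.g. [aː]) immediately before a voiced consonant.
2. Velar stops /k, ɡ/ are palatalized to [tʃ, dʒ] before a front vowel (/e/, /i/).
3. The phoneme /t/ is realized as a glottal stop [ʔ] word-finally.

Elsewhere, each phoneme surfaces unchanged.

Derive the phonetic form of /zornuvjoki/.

/z/ (word-initial) is unaffected → [z].
/o/ — between /z/ and /r/, before a voiced consonant — surfaces as [oː] (rule 1).
/r/ stays [r].
/n/ (between /r/ and /u/) is unaffected → [n].
/u/ (between /n/ and /v/): before a voiced consonant, so rule 1 applies → [uː].
/v/ stays [v].
/j/ stays [j].
/o/ (between /j/ and /k/) fails the environment for rule 1, so it stays [o].
Rule 2 applies to /k/ (between /o/ and /i/: before a front vowel) → [tʃ].
/i/ (word-final): rule 1 targets it, but not before a voiced consonant → unchanged [i].

[zoːrnuːvjotʃi]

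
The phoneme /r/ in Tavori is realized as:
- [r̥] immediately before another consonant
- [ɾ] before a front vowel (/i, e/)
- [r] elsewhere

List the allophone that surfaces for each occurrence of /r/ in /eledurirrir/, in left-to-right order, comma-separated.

Occurrence 1 (position 6): before a front vowel (/i, e/) → [ɾ].
Occurrence 2 (position 8): immediately before another consonant → [r̥].
Occurrence 3 (position 9): before a front vowel (/i, e/) → [ɾ].
Occurrence 4 (position 11): no conditioning environment matches → elsewhere allophone [r].

[ɾ], [r̥], [ɾ], [r]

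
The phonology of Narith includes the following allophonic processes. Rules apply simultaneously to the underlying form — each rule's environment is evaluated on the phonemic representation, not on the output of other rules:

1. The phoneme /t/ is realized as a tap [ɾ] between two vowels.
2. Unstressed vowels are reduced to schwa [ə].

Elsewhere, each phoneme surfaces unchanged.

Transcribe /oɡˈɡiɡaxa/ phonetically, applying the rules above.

[əɡˈɡiɡəxə]

/o/ — word-initial, in an unstressed syllable — surfaces as [ə] (rule 2).
/i/ (between /ɡ/ and /ɡ/) fails the environment for rule 2, so it stays [i].
/a/ (between /ɡ/ and /x/): in an unstressed syllable, so rule 2 applies → [ə].
/a/ — word-final, in an unstressed syllable — surfaces as [ə] (rule 2).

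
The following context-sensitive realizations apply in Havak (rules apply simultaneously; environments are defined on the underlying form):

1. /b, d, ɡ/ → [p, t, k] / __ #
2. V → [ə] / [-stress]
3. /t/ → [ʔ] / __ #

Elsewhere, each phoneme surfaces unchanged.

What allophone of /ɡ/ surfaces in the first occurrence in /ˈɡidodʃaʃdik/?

[ɡ]

/ɡ/ (word-initial) fails the environment for rule 1, so it stays [ɡ].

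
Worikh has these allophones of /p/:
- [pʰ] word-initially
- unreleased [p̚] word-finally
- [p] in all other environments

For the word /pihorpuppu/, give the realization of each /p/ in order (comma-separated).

Occurrence 1 (position 1): word-initially → [pʰ].
Occurrence 2 (position 6): no conditioning environment matches → elsewhere allophone [p].
Occurrence 3 (position 8): no conditioning environment matches → elsewhere allophone [p].
Occurrence 4 (position 9): no conditioning environment matches → elsewhere allophone [p].

[pʰ], [p], [p], [p]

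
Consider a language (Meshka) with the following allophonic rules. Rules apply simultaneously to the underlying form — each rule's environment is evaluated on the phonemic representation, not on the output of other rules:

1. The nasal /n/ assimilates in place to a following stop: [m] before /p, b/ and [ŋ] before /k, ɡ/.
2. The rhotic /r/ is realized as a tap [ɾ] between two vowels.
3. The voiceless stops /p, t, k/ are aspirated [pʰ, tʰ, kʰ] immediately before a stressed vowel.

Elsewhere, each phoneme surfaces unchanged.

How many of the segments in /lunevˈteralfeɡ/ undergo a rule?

2

Segments that undergo a rule: /t/ → [tʰ] (rule 3); /r/ → [ɾ] (rule 2).
All other segments surface unchanged.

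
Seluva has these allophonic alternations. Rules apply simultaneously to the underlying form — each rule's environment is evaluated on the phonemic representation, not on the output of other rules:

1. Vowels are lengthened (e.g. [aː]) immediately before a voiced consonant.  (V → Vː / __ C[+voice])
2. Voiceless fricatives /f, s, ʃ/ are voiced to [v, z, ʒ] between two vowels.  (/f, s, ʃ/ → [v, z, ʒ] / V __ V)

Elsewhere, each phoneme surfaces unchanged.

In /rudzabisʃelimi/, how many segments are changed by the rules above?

Segments that undergo a rule: /u/ → [uː] (rule 1); /a/ → [aː] (rule 1); /e/ → [eː] (rule 1); /i/ → [iː] (rule 1).
All other segments surface unchanged.

4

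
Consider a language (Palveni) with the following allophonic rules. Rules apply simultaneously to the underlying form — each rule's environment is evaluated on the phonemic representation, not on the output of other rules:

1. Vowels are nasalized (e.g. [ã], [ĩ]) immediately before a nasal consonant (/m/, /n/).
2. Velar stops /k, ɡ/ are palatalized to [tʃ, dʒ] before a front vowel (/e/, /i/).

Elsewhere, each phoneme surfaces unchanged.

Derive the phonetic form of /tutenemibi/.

/u/ — between /t/ and /t/; rule 1 does not apply here → [u].
/e/ meets the environment for rule 1 (before a nasal consonant) → [ẽ].
/e/ (between /n/ and /m/): before a nasal consonant, so rule 1 applies → [ẽ].
/i/ (between /m/ and /b/) is in the target of rule 1 but the environment (before a nasal consonant) is not met → [i].
/i/ (word-final) is in the target of rule 1 but the environment (before a nasal consonant) is not met → [i].

[tutẽnẽmibi]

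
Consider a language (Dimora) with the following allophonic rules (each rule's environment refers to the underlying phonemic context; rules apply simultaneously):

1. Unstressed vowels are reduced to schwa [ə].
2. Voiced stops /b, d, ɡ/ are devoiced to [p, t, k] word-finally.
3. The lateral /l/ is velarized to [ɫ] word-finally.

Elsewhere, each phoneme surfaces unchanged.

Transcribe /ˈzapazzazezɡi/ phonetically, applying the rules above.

/a/ (between /z/ and /p/) is in the target of rule 1 but the environment (in an unstressed syllable) is not met → [a].
/a/ (between /p/ and /z/) occurs in an unstressed syllable → [ə] by rule 1.
Rule 1 applies to /a/ (between /z/ and /z/: in an unstressed syllable) → [ə].
/e/ (between /z/ and /z/): in an unstressed syllable, so rule 1 applies → [ə].
/ɡ/ (between /z/ and /i/) is in the target of rule 2 but the environment (word-finally) is not met → [ɡ].
Rule 1 applies to /i/ (word-final: in an unstressed syllable) → [ə].

[ˈzapəzzəzəzɡə]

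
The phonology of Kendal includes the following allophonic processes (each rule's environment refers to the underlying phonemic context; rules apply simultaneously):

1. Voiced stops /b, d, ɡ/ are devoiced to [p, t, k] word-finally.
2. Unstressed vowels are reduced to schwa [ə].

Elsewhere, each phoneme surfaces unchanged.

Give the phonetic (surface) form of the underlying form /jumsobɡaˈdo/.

Rule 2 applies to /u/ (between /j/ and /m/: in an unstressed syllable) → [ə].
/o/ (between /s/ and /b/): in an unstressed syllable, so rule 2 applies → [ə].
/b/ — between /o/ and /ɡ/; rule 1 does not apply here → [b].
/ɡ/ (between /b/ and /a/): rule 1 targets it, but not word-finally → unchanged [ɡ].
/a/ (between /ɡ/ and /d/) occurs in an unstressed syllable → [ə] by rule 2.
/d/ (between /a/ and /o/) is in the target of rule 1 but the environment (word-finally) is not met → [d].
/o/ (word-final): rule 2 targets it, but not in an unstressed syllable → unchanged [o].

[jəmsəbɡəˈdo]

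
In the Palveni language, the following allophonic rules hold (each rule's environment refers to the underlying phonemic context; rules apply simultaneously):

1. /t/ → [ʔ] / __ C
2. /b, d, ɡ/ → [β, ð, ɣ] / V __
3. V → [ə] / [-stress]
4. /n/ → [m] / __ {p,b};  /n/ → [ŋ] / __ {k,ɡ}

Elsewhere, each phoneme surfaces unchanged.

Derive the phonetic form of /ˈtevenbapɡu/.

/t/ — word-initial; rule 1 does not apply here → [t].
/e/ — between /t/ and /v/; rule 3 does not apply here → [e].
/e/ meets the environment for rule 3 (in an unstressed syllable) → [ə].
/n/ (between /e/ and /b/) occurs before a labial or velar stop → [m] by rule 4.
/b/ (between /n/ and /a/): rule 2 targets it, but not immediately after a vowel → unchanged [b].
/a/ — between /b/ and /p/, in an unstressed syllable — surfaces as [ə] (rule 3).
/ɡ/ (between /p/ and /u/) fails the environment for rule 2, so it stays [ɡ].
/u/ (word-final) occurs in an unstressed syllable → [ə] by rule 3.

[ˈtevəmbəpɡə]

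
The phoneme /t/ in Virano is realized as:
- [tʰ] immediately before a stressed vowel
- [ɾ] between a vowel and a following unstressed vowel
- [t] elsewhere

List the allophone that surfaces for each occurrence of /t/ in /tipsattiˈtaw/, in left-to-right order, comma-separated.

[t], [t], [t], [tʰ]

Occurrence 1 (position 1): no conditioning environment matches → elsewhere allophone [t].
Occurrence 2 (position 6): no conditioning environment matches → elsewhere allophone [t].
Occurrence 3 (position 7): no conditioning environment matches → elsewhere allophone [t].
Occurrence 4 (position 9): immediately before a stressed vowel → [tʰ].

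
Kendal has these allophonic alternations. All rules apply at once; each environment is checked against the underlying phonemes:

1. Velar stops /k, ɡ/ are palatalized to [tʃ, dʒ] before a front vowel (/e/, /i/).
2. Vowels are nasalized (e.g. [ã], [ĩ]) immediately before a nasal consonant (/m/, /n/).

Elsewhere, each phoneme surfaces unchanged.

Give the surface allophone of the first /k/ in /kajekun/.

/k/ (word-initial) is in the target of rule 1 but the environment (before a front vowel) is not met → [k].

[k]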